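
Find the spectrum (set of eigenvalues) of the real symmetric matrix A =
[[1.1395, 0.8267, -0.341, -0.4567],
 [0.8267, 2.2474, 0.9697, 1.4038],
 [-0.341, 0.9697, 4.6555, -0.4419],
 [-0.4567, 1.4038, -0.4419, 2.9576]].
sigma(A) ≈ {0, 2, 4, 5}

A is real symmetric, so its spectrum consists of real eigenvalues. Expanding the characteristic polynomial of the displayed matrix gives
  det(λ I - A) = p(λ) = λ^4 + (-11)λ^3 + (38)λ^2 + (-40.0016)λ + (0.0019).
Solving p(λ) = 0 yields eigenvalues ≈ 0, 2, 4, 5. (A is shown rounded to 4 decimals, so these recover the underlying integer eigenvalues to within that precision.)
Verification: the trace of A = 11 equals the sum of eigenvalues 11, and det(A) ≈ 0.0019 matches the eigenvalue product 0.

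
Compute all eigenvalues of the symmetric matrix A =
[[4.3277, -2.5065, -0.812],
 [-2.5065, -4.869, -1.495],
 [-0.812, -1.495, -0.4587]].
sigma(A) ≈ {-6, 0, 5}

A is real symmetric, so its spectrum consists of real eigenvalues. Expanding the characteristic polynomial of the displayed matrix gives
  det(λ I - A) = p(λ) = λ^3 + (1)λ^2 + (-30)λ + (0).
Solving p(λ) = 0 yields eigenvalues ≈ -6, 0, 5. (A is shown rounded to 4 decimals, so these recover the underlying integer eigenvalues to within that precision.)
Verification: the trace of A = -1 equals the sum of eigenvalues -1, and det(A) ≈ -0.0003 matches the eigenvalue product 0.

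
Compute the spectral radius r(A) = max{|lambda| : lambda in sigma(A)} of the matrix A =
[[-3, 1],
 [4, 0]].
r(A) = 4

The eigenvalues of A are the roots of its characteristic polynomial. With M = A (coefficients from the trace and determinant):
  p(λ) = det(λ I - M) = λ^2 + 3λ - 4.
For λ^2 + 3λ - 4 the discriminant is 25. It is a perfect square (5^2), so the roots are rational: λ = (-3 ± 5)/2 = 1, -4.
Thus the eigenvalues (to 4 decimals) are 1 (modulus 1); -4 (modulus 4). The spectral radius is the largest modulus: r(A) = 4. (Cross-check: r(A) ≤ ||A||_2 ≈ 5.0368; equality holds whenever A is normal, though it can also hold for some non-normal A.)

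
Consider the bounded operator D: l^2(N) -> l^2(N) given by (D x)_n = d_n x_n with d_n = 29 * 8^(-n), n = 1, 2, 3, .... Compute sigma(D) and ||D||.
sigma(D) = {29 * 8^(-n) : n ≥ 1} ∪ {0}; ||D|| = 29/8

A bounded diagonal operator on l^2 with diagonal entries d_n has spectrum equal to the closure of {d_n : n ≥ 1}: every d_n is an eigenvalue (with eigenvector e_n), so {d_n} ⊂ sigma(D); the spectrum is closed, so its closure is too; and for lambda not in the closure, (D - lambda I) has bounded inverse (the diagonal entries 1/(d_n - lambda) are bounded). For our sequence d_n = 29 * 8^(-n), n = 1, 2, 3, ...:
  - {d_n} = {29 * 8^(-n) : n ≥ 1}; the only limit point is 0
  - closure = {29 * 8^(-n) : n ≥ 1} ∪ {0}
For the norm: a diagonal operator has ||D|| = sup_n |d_n|. Here d_n = 29 * 8^(-n) is positive and decreasing, so sup_n |d_n| = d_1 = 29/8. So ||D|| = 29/8.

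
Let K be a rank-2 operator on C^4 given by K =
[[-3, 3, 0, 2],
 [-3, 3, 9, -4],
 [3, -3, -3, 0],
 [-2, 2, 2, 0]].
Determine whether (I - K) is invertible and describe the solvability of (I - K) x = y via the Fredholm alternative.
(I - K) is invertible (det(I - K) = 43 ≠ 0), so for every y in C^4 the equation (I - K) x = y has a unique solution.

K has rank 2 and factors as K = U V^T = u1 v1^T + u2 v2^T with u1 = (3, 3, -3, 2), v1 = (-1, 1, 1, 0), u2 = (-1, 2, 0, 0), v2 = (0, 0, 3, -2) (multiplying out reproduces the displayed K). The nonzero eigenvalues of U V^T coincide with those of the 2 x 2 matrix G = V^T U = [[v1·u1, v1·u2], [v2·u1, v2·u2]] = [[-3, 3], [-13, 0]], and by the Sylvester determinant identity det(I_4 - U V^T) = det(I_2 - V^T U) = det([[4, -3], [13, 1]]) = (4)(1) - (-3)(13) = 43. (Direct check: I - K =
[[4, -3, 0, -2],
 [3, -2, -9, 4],
 [-3, 3, 4, 0],
 [2, -2, -2, 1]]
has determinant 43.) The finite-dimensional Fredholm alternative says: either (I - K) is invertible, or ker(I - K) ≠ {0} and then range(I - K) = ker((I - K)^*)^⊥, with dim ker(I - K) = dim ker((I - K)^*). Since det(I - K) ≠ 0, 1 is not an eigenvalue of K and ker(I - K) = {0}, so we are in the first case: for every y there is a unique x = (I - K)^(-1) y. (Explicitly, by the Woodbury identity, (I - U V^T)^(-1) = I + U (I_2 - G)^(-1) V^T.)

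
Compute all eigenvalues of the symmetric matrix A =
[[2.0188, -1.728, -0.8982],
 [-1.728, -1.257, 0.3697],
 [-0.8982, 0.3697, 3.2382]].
sigma(A) ≈ {-2, 2, 4}

A is real symmetric, so its spectrum consists of real eigenvalues. Expanding the characteristic polynomial of the displayed matrix gives
  det(λ I - A) = p(λ) = λ^3 + (-4)λ^2 + (-4)λ + (16).
Solving p(λ) = 0 yields eigenvalues ≈ -2, 2, 4. (A is shown rounded to 4 decimals, so these recover the underlying integer eigenvalues to within that precision.)
Verification: the trace of A = 4 equals the sum of eigenvalues 4, and det(A) ≈ -16.0008 matches the eigenvalue product -16.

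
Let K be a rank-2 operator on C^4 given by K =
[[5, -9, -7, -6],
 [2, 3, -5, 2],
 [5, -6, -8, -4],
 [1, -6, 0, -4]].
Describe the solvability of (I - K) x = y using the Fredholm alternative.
(I - K) is invertible (det(I - K) = -3 ≠ 0), so for every y in C^4 the equation (I - K) x = y has a unique solution.

K has rank 2 and factors as K = U V^T = u1 v1^T + u2 v2^T with u1 = (-2, -3, -3, 1), v1 = (-1, 0, 2, 0), u2 = (-3, 1, -2, -2), v2 = (-1, 3, 1, 2) (multiplying out reproduces the displayed K). The nonzero eigenvalues of U V^T coincide with those of the 2 x 2 matrix G = V^T U = [[v1·u1, v1·u2], [v2·u1, v2·u2]] = [[-4, -1], [-8, 0]], and by the Sylvester determinant identity det(I_4 - U V^T) = det(I_2 - V^T U) = det([[5, 1], [8, 1]]) = (5)(1) - (1)(8) = -3. (Direct check: I - K =
[[-4, 9, 7, 6],
 [-2, -2, 5, -2],
 [-5, 6, 9, 4],
 [-1, 6, 0, 5]]
has determinant -3.) The finite-dimensional Fredholm alternative says: either (I - K) is invertible, or ker(I - K) ≠ {0} and then range(I - K) = ker((I - K)^*)^⊥, with dim ker(I - K) = dim ker((I - K)^*). Since det(I - K) ≠ 0, 1 is not an eigenvalue of K and ker(I - K) = {0}, so we are in the first case: for every y there is a unique x = (I - K)^(-1) y. (Explicitly, by the Woodbury identity, (I - U V^T)^(-1) = I + U (I_2 - G)^(-1) V^T.)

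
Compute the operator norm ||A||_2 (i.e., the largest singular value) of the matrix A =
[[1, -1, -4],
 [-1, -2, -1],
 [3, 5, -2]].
||A||_2 ≈ 6.4959 (= sqrt(largest eigenvalue of A^T A))

||A||_2 = sigma_max(A) = sqrt(lambda_max(A^T A)). Form the symmetric matrix M = A^T A =
[[11, 16, -9],
 [16, 30, -4],
 [-9, -4, 21]].
Its characteristic polynomial (trace, sum of principal 2x2 minors, determinant of M give the coefficients) is
  p(λ) = det(λ I - M) = λ^3 - 62λ^2 + 838λ - 100.
No integer candidate from the rational root theorem (±divisors of 100) is a root, so the roots are irrational. The cubic discriminant is Δ = 343423648 > 0, so there are three distinct real roots. p(0) = -100 and p(1) = 677 have opposite signs, so a root lies in (0, 1); Newton's method refines it to λ ≈ 0.1204. p(19) = 299 and p(20) = -140 have opposite signs, so a root lies in (19, 20); Newton's method refines it to λ ≈ 19.6827. p(42) = -184 and p(43) = 803 have opposite signs, so a root lies in (42, 43); Newton's method refines it to λ ≈ 42.1969. Check (Vieta): the three roots sum to 62, matching tr M = 62.
So the eigenvalues of A^T A are ≈ 0.1204, 19.6827, 42.1969 (all ≥ 0, as they must be for A^T A). The largest is λ_max ≈ 42.1969, hence ||A||_2 = sqrt(λ_max) ≈ 6.4959.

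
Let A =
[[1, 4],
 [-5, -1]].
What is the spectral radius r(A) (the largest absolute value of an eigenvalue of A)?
r(A) = sqrt(19) ≈ 4.3589

The eigenvalues of A are the roots of its characteristic polynomial. With M = A (coefficients from the trace and determinant):
  p(λ) = det(λ I - M) = λ^2 + 19.
For λ^2 + 19 the discriminant is -76. It is negative, so the roots are the complex-conjugate pair λ = 0 ± (sqrt(76)/2) i ≈ 0 ± 4.3589i. For a conjugate pair the product of the roots equals the constant term, so |λ|^2 = 19 and |λ| = sqrt(19) ≈ 4.3589.
Thus the eigenvalues (to 4 decimals) are 0 ± 4.3589i (modulus 4.3589). The spectral radius is the largest modulus: r(A) = sqrt(19) ≈ 4.3589. (Cross-check: r(A) ≤ ||A||_2 ≈ 5.618; equality holds whenever A is normal, though it can also hold for some non-normal A.)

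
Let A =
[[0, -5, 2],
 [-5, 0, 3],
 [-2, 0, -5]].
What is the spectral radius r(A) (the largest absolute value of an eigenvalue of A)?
r(A) ≈ 5.5159

The eigenvalues of A are the roots of its characteristic polynomial. With M = A (coefficients from the trace, the sum of principal 2x2 minors, and det A):
  p(λ) = det(λ I - M) = λ^3 + 5λ^2 - 21λ - 155.
No integer candidate from the rational root theorem (±divisors of 155) is a root, so the roots are irrational. The cubic discriminant is Δ = -230156 < 0, so there is one real root and a complex-conjugate pair. p(5) = -10 and p(6) = 115 have opposite signs, so a root lies in (5, 6); Newton's method refines it to λ ≈ 5.0944. Dividing out (λ - (5.0944)) leaves approximately λ^2 + 10.0944λ + 30.4254. For λ^2 + 10.0944λ + 30.4254 the discriminant is -19.804. It is negative, so the remaining roots are the complex-conjugate pair λ ≈ -5.0472 ± 2.2251i. Their product equals the constant term, so |λ|^2 ≈ 30.4254 and |λ| ≈ 5.5159.
Thus the eigenvalues (to 4 decimals) are 5.0944 (modulus 5.0944); -5.0472 ± 2.2251i (modulus 5.5159). The spectral radius is the largest modulus: r(A) ≈ 5.5159. (Cross-check: r(A) ≤ ||A||_2 ≈ 6.6841; equality holds whenever A is normal, though it can also hold for some non-normal A.)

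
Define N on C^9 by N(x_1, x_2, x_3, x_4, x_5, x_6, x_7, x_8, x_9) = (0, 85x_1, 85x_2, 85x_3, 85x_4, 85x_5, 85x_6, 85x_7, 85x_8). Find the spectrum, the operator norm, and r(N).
sigma(N) = {0}; ||N|| = 85; r(N) = 0. (N is nilpotent with N^9 = 0.)

On C^9, N is a strictly lower-triangular matrix with 85 on the subdiagonal and zeros elsewhere, so its characteristic polynomial is lambda^9 and every eigenvalue is 0: sigma(N) = {0}. For the operator norm, N e_i = 85e_{i+1} for i = 1, ..., 8 and N e_9 = 0, so the singular values of N are 85 (with multiplicity 8) and 0; hence ||N|| = 85. The spectral radius r(N) = max|lambda| = 0. Note ||N|| > r(N) — characteristic of non-normal nilpotent operators. Indeed N^9 = 0.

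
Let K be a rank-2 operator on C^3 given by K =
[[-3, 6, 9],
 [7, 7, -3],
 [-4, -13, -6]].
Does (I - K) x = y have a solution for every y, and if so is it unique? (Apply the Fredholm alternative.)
(I - K) is invertible (det(I - K) = -87 ≠ 0), so for every y in C^3 the equation (I - K) x = y has a unique solution.

K has rank 2 and factors as K = U V^T = u1 v1^T + u2 v2^T with u1 = (3, -1, -2), v1 = (-1, 2, 3), u2 = (0, 3, -3), v2 = (2, 3, 0) (multiplying out reproduces the displayed K). The nonzero eigenvalues of U V^T coincide with those of the 2 x 2 matrix G = V^T U = [[v1·u1, v1·u2], [v2·u1, v2·u2]] = [[-11, -3], [3, 9]], and by the Sylvester determinant identity det(I_3 - U V^T) = det(I_2 - V^T U) = det([[12, 3], [-3, -8]]) = (12)(-8) - (3)(-3) = -87. (Direct check: I - K =
[[4, -6, -9],
 [-7, -6, 3],
 [4, 13, 7]]
has determinant -87.) The finite-dimensional Fredholm alternative says: either (I - K) is invertible, or ker(I - K) ≠ {0} and then range(I - K) = ker((I - K)^*)^⊥, with dim ker(I - K) = dim ker((I - K)^*). Since det(I - K) ≠ 0, 1 is not an eigenvalue of K and ker(I - K) = {0}, so we are in the first case: for every y there is a unique x = (I - K)^(-1) y. (Explicitly, by the Woodbury identity, (I - U V^T)^(-1) = I + U (I_2 - G)^(-1) V^T.)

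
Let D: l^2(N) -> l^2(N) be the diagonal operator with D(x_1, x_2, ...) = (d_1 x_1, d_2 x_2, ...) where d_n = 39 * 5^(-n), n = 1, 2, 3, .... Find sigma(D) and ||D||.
sigma(D) = {39 * 5^(-n) : n ≥ 1} ∪ {0}; ||D|| = 39/5

A bounded diagonal operator on l^2 with diagonal entries d_n has spectrum equal to the closure of {d_n : n ≥ 1}: every d_n is an eigenvalue (with eigenvector e_n), so {d_n} ⊂ sigma(D); the spectrum is closed, so its closure is too; and for lambda not in the closure, (D - lambda I) has bounded inverse (the diagonal entries 1/(d_n - lambda) are bounded). For our sequence d_n = 39 * 5^(-n), n = 1, 2, 3, ...:
  - {d_n} = {39 * 5^(-n) : n ≥ 1}; the only limit point is 0
  - closure = {39 * 5^(-n) : n ≥ 1} ∪ {0}
For the norm: a diagonal operator has ||D|| = sup_n |d_n|. Here d_n = 39 * 5^(-n) is positive and decreasing, so sup_n |d_n| = d_1 = 39/5. So ||D|| = 39/5.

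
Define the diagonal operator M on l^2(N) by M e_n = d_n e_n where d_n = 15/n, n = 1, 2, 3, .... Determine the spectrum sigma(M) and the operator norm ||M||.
sigma(M) = {15/n : n ≥ 1} ∪ {0}; ||M|| = 15

A bounded diagonal operator on l^2 with diagonal entries d_n has spectrum equal to the closure of {d_n : n ≥ 1}: every d_n is an eigenvalue (with eigenvector e_n), so {d_n} ⊂ sigma(M); the spectrum is closed, so its closure is too; and for lambda not in the closure, (M - lambda I) has bounded inverse (the diagonal entries 1/(d_n - lambda) are bounded). For our sequence d_n = 15/n, n = 1, 2, 3, ...:
  - {d_n} = {15/n : n ≥ 1}; the only limit point is 0
  - closure = {15/n : n ≥ 1} ∪ {0}
For the norm: a diagonal operator has ||M|| = sup_n |d_n|. Here d_n = 15/n is positive and decreasing, so sup_n |d_n| = d_1 = 15. So ||M|| = 15.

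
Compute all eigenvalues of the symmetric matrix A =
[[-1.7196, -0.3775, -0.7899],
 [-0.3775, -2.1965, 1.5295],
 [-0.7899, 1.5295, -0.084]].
sigma(A) ≈ {-3, -2, 1}

A is real symmetric, so its spectrum consists of real eigenvalues. Expanding the characteristic polynomial of the displayed matrix gives
  det(λ I - A) = p(λ) = λ^3 + (4)λ^2 + (1)λ + (-6).
Solving p(λ) = 0 yields eigenvalues ≈ -3, -2, 1. (A is shown rounded to 4 decimals, so these recover the underlying integer eigenvalues to within that precision.)
Verification: the trace of A = -4 equals the sum of eigenvalues -4, and det(A) ≈ 6.0001 matches the eigenvalue product 6.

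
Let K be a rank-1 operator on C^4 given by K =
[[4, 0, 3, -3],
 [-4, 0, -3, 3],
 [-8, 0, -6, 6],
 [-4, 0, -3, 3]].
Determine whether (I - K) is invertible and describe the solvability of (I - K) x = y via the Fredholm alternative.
(I - K) is singular (det(I - K) = 0, i.e. 1 ∈ sigma(K)). (I - K) x = y is solvable iff y ⊥ ker((I - K)^*) = span{(4, 0, 3, -3)}, i.e. iff 4y_1 + 3y_3 - 3y_4 = 0. When solvable, the solutions are x = y + c·(1, -1, -2, -1), c arbitrary (ker(I - K) = span{(1, -1, -2, -1)}, dimension 1).

K has rank 1, so it is an outer product K = u v^T: every row of K is a multiple of one row vector. Reading off the entries, u = (1, -1, -2, -1) and v = (4, 0, 3, -3) (row i of K equals u_i·v^T). A rank-one matrix u v^T satisfies K u = u (v·u) and kills the (3)-dimensional subspace v^⊥, so its characteristic polynomial is lambda^3 (lambda - v·u) with v·u = tr K = 1. Hence the eigenvalues of I - K are 1 (multiplicity 3) and 1 - (1) = 0, so det(I - K) = 0. (Direct check: I - K =
[[-3, 0, -3, 3],
 [4, 1, 3, -3],
 [8, 0, 7, -6],
 [4, 0, 3, -2]]
has determinant 0.) So 1 is an eigenvalue of K and (I - K) is not invertible. The finite-dimensional Fredholm alternative says: either (I - K) is invertible, or ker(I - K) ≠ {0} and then range(I - K) = ker((I - K)^*)^⊥, with dim ker(I - K) = dim ker((I - K)^*). We are in the second case, so we need both kernels. Kernel of I - K: (I - K) u = u - u (v·u) = u - u = 0, so ker(I - K) = span{u} = span{(1, -1, -2, -1)} (it is exactly 1-dimensional because rank(I - K) = 3). Kernel of the adjoint: K is real, so (I - K)^* = I - K^T = I - v u^T, and (I - v u^T) v = v - v (u·v) = 0; hence ker((I - K)^*) = span{v} = span{(4, 0, 3, -3)}. Therefore (I - K) x = y is solvable iff <y, v> = 0, i.e. iff 4y_1 + 3y_3 - 3y_4 = 0. When this holds, K y = u (v·y) = 0, so (I - K) y = y and x = y is a particular solution; the full solution set is the line x = y + c·u = y + c·(1, -1, -2, -1), c ∈ C.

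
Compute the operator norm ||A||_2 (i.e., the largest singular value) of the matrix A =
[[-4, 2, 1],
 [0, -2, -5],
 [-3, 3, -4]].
||A||_2 = sqrt((50 + sqrt(1956))/2) ≈ 6.8639 (= sqrt(largest eigenvalue of A^T A))

||A||_2 = sigma_max(A) = sqrt(lambda_max(A^T A)). Form the symmetric matrix M = A^T A =
[[25, -17, 8],
 [-17, 17, 0],
 [8, 0, 42]].
Its characteristic polynomial (trace, sum of principal 2x2 minors, determinant of M give the coefficients) is
  p(λ) = det(λ I - M) = λ^3 - 84λ^2 + 1836λ - 4624.
By the rational root theorem any rational root is an integer divisor of 4624. Testing λ = 34: p(34) = 39304 - 97104 + 62424 - 4624 = 0, so λ = 34 is a root. Dividing out (λ - 34) leaves p(λ) = (λ - 34)(λ^2 - 50λ + 136). For λ^2 - 50λ + 136 the discriminant is 1956. It is nonnegative but not a perfect square, so the roots are real and irrational: λ = (50 ± sqrt(1956))/2 ≈ 47.1133, 2.8867.
So the eigenvalues of A^T A are ≈ 2.8867, 34, 47.1133 (all ≥ 0, as they must be for A^T A). The largest is λ_max = (50 + sqrt(1956))/2 ≈ 47.1133, hence ||A||_2 = sqrt(λ_max) = sqrt((50 + sqrt(1956))/2) ≈ 6.8639.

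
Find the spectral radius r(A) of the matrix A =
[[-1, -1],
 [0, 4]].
r(A) = 4

The eigenvalues of A are the roots of its characteristic polynomial. With M = A (coefficients from the trace and determinant):
  p(λ) = det(λ I - M) = λ^2 - 3λ - 4.
For λ^2 - 3λ - 4 the discriminant is 25. It is a perfect square (5^2), so the roots are rational: λ = (3 ± 5)/2 = 4, -1.
Thus the eigenvalues (to 4 decimals) are 4 (modulus 4); -1 (modulus 1). The spectral radius is the largest modulus: r(A) = 4. (Cross-check: r(A) ≤ ||A||_2 ≈ 4.1306; equality holds whenever A is normal, though it can also hold for some non-normal A.)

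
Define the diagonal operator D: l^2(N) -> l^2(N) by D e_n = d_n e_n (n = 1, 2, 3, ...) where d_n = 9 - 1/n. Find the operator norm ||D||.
||D|| = 9

For a diagonal operator on l^2 with entries d_n, ||D|| = sup_n |d_n|. Here d_1 = 8, d_2 = 17/2, ..., and d_n = 9 - 1/n increases monotonically toward 9. All terms lie in [8, 9), so |d_n| = d_n and the supremum is the limit 9, which is not attained by any individual d_n. Hence ||D|| = 9.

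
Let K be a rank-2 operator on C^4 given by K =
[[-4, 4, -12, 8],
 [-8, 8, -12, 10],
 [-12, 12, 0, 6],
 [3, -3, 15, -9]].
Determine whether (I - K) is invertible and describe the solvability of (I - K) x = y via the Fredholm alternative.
(I - K) is invertible (det(I - K) = -114 ≠ 0), so for every y in C^4 the equation (I - K) x = y has a unique solution.

K has rank 2 and factors as K = U V^T = u1 v1^T + u2 v2^T with u1 = (-2, -3, -3, 2), v1 = (3, -3, 3, -3), u2 = (-2, -1, 3, 3), v2 = (-1, 1, 3, -1) (multiplying out reproduces the displayed K). The nonzero eigenvalues of U V^T coincide with those of the 2 x 2 matrix G = V^T U = [[v1·u1, v1·u2], [v2·u1, v2·u2]] = [[-12, -3], [-12, 7]], and by the Sylvester determinant identity det(I_4 - U V^T) = det(I_2 - V^T U) = det([[13, 3], [12, -6]]) = (13)(-6) - (3)(12) = -114. (Direct check: I - K =
[[5, -4, 12, -8],
 [8, -7, 12, -10],
 [12, -12, 1, -6],
 [-3, 3, -15, 10]]
has determinant -114.) The finite-dimensional Fredholm alternative says: either (I - K) is invertible, or ker(I - K) ≠ {0} and then range(I - K) = ker((I - K)^*)^⊥, with dim ker(I - K) = dim ker((I - K)^*). Since det(I - K) ≠ 0, 1 is not an eigenvalue of K and ker(I - K) = {0}, so we are in the first case: for every y there is a unique x = (I - K)^(-1) y. (Explicitly, by the Woodbury identity, (I - U V^T)^(-1) = I + U (I_2 - G)^(-1) V^T.)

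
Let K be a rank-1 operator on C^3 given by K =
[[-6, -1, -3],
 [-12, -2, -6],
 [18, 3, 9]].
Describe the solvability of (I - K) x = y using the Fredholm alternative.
(I - K) is singular (det(I - K) = 0, i.e. 1 ∈ sigma(K)). (I - K) x = y is solvable iff y ⊥ ker((I - K)^*) = span{(-6, -1, -3)}, i.e. iff -6y_1 - y_2 - 3y_3 = 0. When solvable, the solutions are x = y + c·(1, 2, -3), c arbitrary (ker(I - K) = span{(1, 2, -3)}, dimension 1).

K has rank 1, so it is an outer product K = u v^T: every row of K is a multiple of one row vector. Reading off the entries, u = (1, 2, -3) and v = (-6, -1, -3) (row i of K equals u_i·v^T). A rank-one matrix u v^T satisfies K u = u (v·u) and kills the (2)-dimensional subspace v^⊥, so its characteristic polynomial is lambda^2 (lambda - v·u) with v·u = tr K = 1. Hence the eigenvalues of I - K are 1 (multiplicity 2) and 1 - (1) = 0, so det(I - K) = 0. (Direct check: I - K =
[[7, 1, 3],
 [12, 3, 6],
 [-18, -3, -8]]
has determinant 0.) So 1 is an eigenvalue of K and (I - K) is not invertible. The finite-dimensional Fredholm alternative says: either (I - K) is invertible, or ker(I - K) ≠ {0} and then range(I - K) = ker((I - K)^*)^⊥, with dim ker(I - K) = dim ker((I - K)^*). We are in the second case, so we need both kernels. Kernel of I - K: (I - K) u = u - u (v·u) = u - u = 0, so ker(I - K) = span{u} = span{(1, 2, -3)} (it is exactly 1-dimensional because rank(I - K) = 2). Kernel of the adjoint: K is real, so (I - K)^* = I - K^T = I - v u^T, and (I - v u^T) v = v - v (u·v) = 0; hence ker((I - K)^*) = span{v} = span{(-6, -1, -3)}. Therefore (I - K) x = y is solvable iff <y, v> = 0, i.e. iff -6y_1 - y_2 - 3y_3 = 0. When this holds, K y = u (v·y) = 0, so (I - K) y = y and x = y is a particular solution; the full solution set is the line x = y + c·u = y + c·(1, 2, -3), c ∈ C.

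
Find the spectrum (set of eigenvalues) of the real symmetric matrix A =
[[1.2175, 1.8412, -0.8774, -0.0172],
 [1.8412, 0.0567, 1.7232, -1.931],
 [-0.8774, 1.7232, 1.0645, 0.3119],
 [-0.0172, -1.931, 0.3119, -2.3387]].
sigma(A) ≈ {-4, -1, 2, 3}

A is real symmetric, so its spectrum consists of real eigenvalues. Expanding the characteristic polynomial of the displayed matrix gives
  det(λ I - A) = p(λ) = λ^4 + (0)λ^3 + (-15)λ^2 + (10)λ + (24).
Solving p(λ) = 0 yields eigenvalues ≈ -4, -1, 2, 3. (A is shown rounded to 4 decimals, so these recover the underlying integer eigenvalues to within that precision.)
Verification: the trace of A = 0 equals the sum of eigenvalues 0, and det(A) ≈ 23.9997 matches the eigenvalue product 24.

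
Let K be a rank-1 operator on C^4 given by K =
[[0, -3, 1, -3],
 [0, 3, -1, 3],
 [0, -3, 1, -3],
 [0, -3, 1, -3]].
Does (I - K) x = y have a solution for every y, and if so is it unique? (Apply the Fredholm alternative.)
(I - K) is singular (det(I - K) = 0, i.e. 1 ∈ sigma(K)). (I - K) x = y is solvable iff y ⊥ ker((I - K)^*) = span{(0, -3, 1, -3)}, i.e. iff -3y_2 + y_3 - 3y_4 = 0. When solvable, the solutions are x = y + c·(1, -1, 1, 1), c arbitrary (ker(I - K) = span{(1, -1, 1, 1)}, dimension 1).

K has rank 1, so it is an outer product K = u v^T: every row of K is a multiple of one row vector. Reading off the entries, u = (1, -1, 1, 1) and v = (0, -3, 1, -3) (row i of K equals u_i·v^T). A rank-one matrix u v^T satisfies K u = u (v·u) and kills the (3)-dimensional subspace v^⊥, so its characteristic polynomial is lambda^3 (lambda - v·u) with v·u = tr K = 1. Hence the eigenvalues of I - K are 1 (multiplicity 3) and 1 - (1) = 0, so det(I - K) = 0. (Direct check: I - K =
[[1, 3, -1, 3],
 [0, -2, 1, -3],
 [0, 3, 0, 3],
 [0, 3, -1, 4]]
has determinant 0.) So 1 is an eigenvalue of K and (I - K) is not invertible. The finite-dimensional Fredholm alternative says: either (I - K) is invertible, or ker(I - K) ≠ {0} and then range(I - K) = ker((I - K)^*)^⊥, with dim ker(I - K) = dim ker((I - K)^*). We are in the second case, so we need both kernels. Kernel of I - K: (I - K) u = u - u (v·u) = u - u = 0, so ker(I - K) = span{u} = span{(1, -1, 1, 1)} (it is exactly 1-dimensional because rank(I - K) = 3). Kernel of the adjoint: K is real, so (I - K)^* = I - K^T = I - v u^T, and (I - v u^T) v = v - v (u·v) = 0; hence ker((I - K)^*) = span{v} = span{(0, -3, 1, -3)}. Therefore (I - K) x = y is solvable iff <y, v> = 0, i.e. iff -3y_2 + y_3 - 3y_4 = 0. When this holds, K y = u (v·y) = 0, so (I - K) y = y and x = y is a particular solution; the full solution set is the line x = y + c·u = y + c·(1, -1, 1, 1), c ∈ C.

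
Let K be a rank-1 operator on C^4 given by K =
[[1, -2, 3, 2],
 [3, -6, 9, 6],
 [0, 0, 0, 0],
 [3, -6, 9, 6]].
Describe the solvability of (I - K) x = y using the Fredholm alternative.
(I - K) is singular (det(I - K) = 0, i.e. 1 ∈ sigma(K)). (I - K) x = y is solvable iff y ⊥ ker((I - K)^*) = span{(1, -2, 3, 2)}, i.e. iff y_1 - 2y_2 + 3y_3 + 2y_4 = 0. When solvable, the solutions are x = y + c·(1, 3, 0, 3), c arbitrary (ker(I - K) = span{(1, 3, 0, 3)}, dimension 1).

K has rank 1, so it is an outer product K = u v^T: every row of K is a multiple of one row vector. Reading off the entries, u = (1, 3, 0, 3) and v = (1, -2, 3, 2) (row i of K equals u_i·v^T). A rank-one matrix u v^T satisfies K u = u (v·u) and kills the (3)-dimensional subspace v^⊥, so its characteristic polynomial is lambda^3 (lambda - v·u) with v·u = tr K = 1. Hence the eigenvalues of I - K are 1 (multiplicity 3) and 1 - (1) = 0, so det(I - K) = 0. (Direct check: I - K =
[[0, 2, -3, -2],
 [-3, 7, -9, -6],
 [0, 0, 1, 0],
 [-3, 6, -9, -5]]
has determinant 0.) So 1 is an eigenvalue of K and (I - K) is not invertible. The finite-dimensional Fredholm alternative says: either (I - K) is invertible, or ker(I - K) ≠ {0} and then range(I - K) = ker((I - K)^*)^⊥, with dim ker(I - K) = dim ker((I - K)^*). We are in the second case, so we need both kernels. Kernel of I - K: (I - K) u = u - u (v·u) = u - u = 0, so ker(I - K) = span{u} = span{(1, 3, 0, 3)} (it is exactly 1-dimensional because rank(I - K) = 3). Kernel of the adjoint: K is real, so (I - K)^* = I - K^T = I - v u^T, and (I - v u^T) v = v - v (u·v) = 0; hence ker((I - K)^*) = span{v} = span{(1, -2, 3, 2)}. Therefore (I - K) x = y is solvable iff <y, v> = 0, i.e. iff y_1 - 2y_2 + 3y_3 + 2y_4 = 0. When this holds, K y = u (v·y) = 0, so (I - K) y = y and x = y is a particular solution; the full solution set is the line x = y + c·u = y + c·(1, 3, 0, 3), c ∈ C.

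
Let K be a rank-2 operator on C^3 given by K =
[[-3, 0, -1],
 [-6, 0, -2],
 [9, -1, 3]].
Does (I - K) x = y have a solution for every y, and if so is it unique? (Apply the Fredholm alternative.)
(I - K) is invertible (det(I - K) = -1 ≠ 0), so for every y in C^3 the equation (I - K) x = y has a unique solution.

K has rank 2 and factors as K = U V^T = u1 v1^T + u2 v2^T with u1 = (0, 0, 1), v1 = (3, -1, 1), u2 = (-1, -2, 2), v2 = (3, 0, 1) (multiplying out reproduces the displayed K). The nonzero eigenvalues of U V^T coincide with those of the 2 x 2 matrix G = V^T U = [[v1·u1, v1·u2], [v2·u1, v2·u2]] = [[1, 1], [1, -1]], and by the Sylvester determinant identity det(I_3 - U V^T) = det(I_2 - V^T U) = det([[0, -1], [-1, 2]]) = (0)(2) - (-1)(-1) = -1. (Direct check: I - K =
[[4, 0, 1],
 [6, 1, 2],
 [-9, 1, -2]]
has determinant -1.) The finite-dimensional Fredholm alternative says: either (I - K) is invertible, or ker(I - K) ≠ {0} and then range(I - K) = ker((I - K)^*)^⊥, with dim ker(I - K) = dim ker((I - K)^*). Since det(I - K) ≠ 0, 1 is not an eigenvalue of K and ker(I - K) = {0}, so we are in the first case: for every y there is a unique x = (I - K)^(-1) y. (Explicitly, by the Woodbury identity, (I - U V^T)^(-1) = I + U (I_2 - G)^(-1) V^T.)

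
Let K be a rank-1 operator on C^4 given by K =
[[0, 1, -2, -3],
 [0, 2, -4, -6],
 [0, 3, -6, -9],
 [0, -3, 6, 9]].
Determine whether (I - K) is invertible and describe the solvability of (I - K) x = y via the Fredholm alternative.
(I - K) is invertible (det(I - K) = -4 ≠ 0), so for every y in C^4 the equation (I - K) x = y has a unique solution.

K has rank 1, so it is an outer product K = u v^T: every row of K is a multiple of one row vector. Reading off the entries, u = (-1, -2, -3, 3) and v = (0, -1, 2, 3) (row i of K equals u_i·v^T). A rank-one matrix u v^T satisfies K u = u (v·u) and kills the (3)-dimensional subspace v^⊥, so its characteristic polynomial is lambda^3 (lambda - v·u) with v·u = tr K = 5. Hence the eigenvalues of I - K are 1 (multiplicity 3) and 1 - (5) = -4, so det(I - K) = -4. (Direct check: I - K =
[[1, -1, 2, 3],
 [0, -1, 4, 6],
 [0, -3, 7, 9],
 [0, 3, -6, -8]]
has determinant -4.) The finite-dimensional Fredholm alternative says: either (I - K) is invertible, or ker(I - K) ≠ {0} and then range(I - K) = ker((I - K)^*)^⊥, with dim ker(I - K) = dim ker((I - K)^*). Since det(I - K) ≠ 0, 1 is not an eigenvalue of K and ker(I - K) = {0}, so we are in the first case: for every y there is a unique x = (I - K)^(-1) y. Explicitly, by the Sherman–Morrison formula, (I - u v^T)^(-1) = I + u v^T/(1 - v·u), i.e. (I - K)^(-1) = I + K/(-4).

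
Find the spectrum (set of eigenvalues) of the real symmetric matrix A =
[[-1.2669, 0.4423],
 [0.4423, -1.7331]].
sigma(A) ≈ {-2, -1}

A is real symmetric, so its spectrum consists of real eigenvalues. Expanding the characteristic polynomial of the displayed matrix gives
  det(λ I - A) = p(λ) = λ^2 + (3)λ + (2).
Solving p(λ) = 0 yields eigenvalues ≈ -2, -1. (A is shown rounded to 4 decimals, so these recover the underlying integer eigenvalues to within that precision.)
Verification: the trace of A = -3 equals the sum of eigenvalues -3, and det(A) ≈ 2.0000 matches the eigenvalue product 2.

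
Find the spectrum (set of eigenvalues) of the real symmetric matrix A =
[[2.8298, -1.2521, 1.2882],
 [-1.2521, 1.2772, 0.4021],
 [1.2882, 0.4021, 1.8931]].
sigma(A) ≈ {0, 2, 4}

A is real symmetric, so its spectrum consists of real eigenvalues. Expanding the characteristic polynomial of the displayed matrix gives
  det(λ I - A) = p(λ) = λ^3 + (-6)λ^2 + (8)λ + (0).
Solving p(λ) = 0 yields eigenvalues ≈ 0, 2, 4. (A is shown rounded to 4 decimals, so these recover the underlying integer eigenvalues to within that precision.)
Verification: the trace of A = 6 equals the sum of eigenvalues 6, and det(A) ≈ 0.0000 matches the eigenvalue product 0.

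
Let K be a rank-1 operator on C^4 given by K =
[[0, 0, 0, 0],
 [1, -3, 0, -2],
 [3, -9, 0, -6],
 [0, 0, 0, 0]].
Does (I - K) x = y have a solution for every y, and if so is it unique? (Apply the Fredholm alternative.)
(I - K) is invertible (det(I - K) = 4 ≠ 0), so for every y in C^4 the equation (I - K) x = y has a unique solution.

K has rank 1, so it is an outer product K = u v^T: every row of K is a multiple of one row vector. Reading off the entries, u = (0, -1, -3, 0) and v = (-1, 3, 0, 2) (row i of K equals u_i·v^T). A rank-one matrix u v^T satisfies K u = u (v·u) and kills the (3)-dimensional subspace v^⊥, so its characteristic polynomial is lambda^3 (lambda - v·u) with v·u = tr K = -3. Hence the eigenvalues of I - K are 1 (multiplicity 3) and 1 - (-3) = 4, so det(I - K) = 4. (Direct check: I - K =
[[1, 0, 0, 0],
 [-1, 4, 0, 2],
 [-3, 9, 1, 6],
 [0, 0, 0, 1]]
has determinant 4.) The finite-dimensional Fredholm alternative says: either (I - K) is invertible, or ker(I - K) ≠ {0} and then range(I - K) = ker((I - K)^*)^⊥, with dim ker(I - K) = dim ker((I - K)^*). Since det(I - K) ≠ 0, 1 is not an eigenvalue of K and ker(I - K) = {0}, so we are in the first case: for every y there is a unique x = (I - K)^(-1) y. Explicitly, by the Sherman–Morrison formula, (I - u v^T)^(-1) = I + u v^T/(1 - v·u), i.e. (I - K)^(-1) = I + K/(4).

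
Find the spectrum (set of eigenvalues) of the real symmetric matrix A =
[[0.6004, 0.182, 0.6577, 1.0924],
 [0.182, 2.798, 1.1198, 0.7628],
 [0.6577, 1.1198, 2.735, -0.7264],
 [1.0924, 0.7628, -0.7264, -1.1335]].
sigma(A) ≈ {-2, 1, 2, 4}

A is real symmetric, so its spectrum consists of real eigenvalues. Expanding the characteristic polynomial of the displayed matrix gives
  det(λ I - A) = p(λ) = λ^4 + (-5)λ^3 + (0)λ^2 + (20)λ + (-16).
Solving p(λ) = 0 yields eigenvalues ≈ -2, 1, 2, 4. (A is shown rounded to 4 decimals, so these recover the underlying integer eigenvalues to within that precision.)
Verification: the trace of A = 5 equals the sum of eigenvalues 5, and det(A) ≈ -15.9996 matches the eigenvalue product -16.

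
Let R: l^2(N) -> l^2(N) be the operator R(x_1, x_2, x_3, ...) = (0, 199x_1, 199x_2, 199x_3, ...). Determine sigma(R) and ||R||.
sigma(R) = closed disk {z in C : |z| ≤ 199}; ||R|| = 199

Note R = 199·U where U is the unit right shift (U x)_k = x_{k-1} (with x_0 := 0); so ||R|| = 199||U|| and sigma(R) = 199·sigma(U). ||R x||^2 = sum_{k≥1} |199x_k|^2 = 39601||x||^2, so ||R|| = 199 and sigma(R) ⊂ {|z| ≤ 199}. For any |lambda| < 199, the equation (R - lambda I) x = 0 forces x_1 = 0, then 199x_k = lambda x_{k+1} ⇒ x = 0, so R has no eigenvalues. But (R - lambda I) is not surjective for |lambda| < 199: solving (R - lambda I) x = e_1 would require x_n proportional to (lambda/199)^(-n), which is not in l^2. So every |lambda| < 199 lies in the residual spectrum. The boundary |lambda| = 199 is in the approximate point spectrum (the spectrum is closed). Hence sigma(R) is the closed disk of radius 199.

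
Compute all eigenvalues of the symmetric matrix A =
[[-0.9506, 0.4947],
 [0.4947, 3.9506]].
sigma(A) ≈ {-1, 4}

A is real symmetric, so its spectrum consists of real eigenvalues. Expanding the characteristic polynomial of the displayed matrix gives
  det(λ I - A) = p(λ) = λ^2 + (-3)λ + (-4).
Solving p(λ) = 0 yields eigenvalues ≈ -1, 4. (A is shown rounded to 4 decimals, so these recover the underlying integer eigenvalues to within that precision.)
Verification: the trace of A = 3 equals the sum of eigenvalues 3, and det(A) ≈ -4.0002 matches the eigenvalue product -4.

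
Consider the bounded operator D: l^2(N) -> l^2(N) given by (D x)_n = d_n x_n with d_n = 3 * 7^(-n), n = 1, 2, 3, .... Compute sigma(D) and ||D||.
sigma(D) = {3 * 7^(-n) : n ≥ 1} ∪ {0}; ||D|| = 3/7

A bounded diagonal operator on l^2 with diagonal entries d_n has spectrum equal to the closure of {d_n : n ≥ 1}: every d_n is an eigenvalue (with eigenvector e_n), so {d_n} ⊂ sigma(D); the spectrum is closed, so its closure is too; and for lambda not in the closure, (D - lambda I) has bounded inverse (the diagonal entries 1/(d_n - lambda) are bounded). For our sequence d_n = 3 * 7^(-n), n = 1, 2, 3, ...:
  - {d_n} = {3 * 7^(-n) : n ≥ 1}; the only limit point is 0
  - closure = {3 * 7^(-n) : n ≥ 1} ∪ {0}
For the norm: a diagonal operator has ||D|| = sup_n |d_n|. Here d_n = 3 * 7^(-n) is positive and decreasing, so sup_n |d_n| = d_1 = 3/7. So ||D|| = 3/7.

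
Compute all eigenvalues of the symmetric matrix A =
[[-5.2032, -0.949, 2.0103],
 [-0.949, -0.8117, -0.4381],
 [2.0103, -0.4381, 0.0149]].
sigma(A) ≈ {-6, -1, 1}

A is real symmetric, so its spectrum consists of real eigenvalues. Expanding the characteristic polynomial of the displayed matrix gives
  det(λ I - A) = p(λ) = λ^3 + (6)λ^2 + (-1)λ + (-6).
Solving p(λ) = 0 yields eigenvalues ≈ -6, -1, 1. (A is shown rounded to 4 decimals, so these recover the underlying integer eigenvalues to within that precision.)
Verification: the trace of A = -6 equals the sum of eigenvalues -6, and det(A) ≈ 6.0001 matches the eigenvalue product 6.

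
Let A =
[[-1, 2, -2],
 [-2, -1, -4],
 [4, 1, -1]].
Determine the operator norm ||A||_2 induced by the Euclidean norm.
||A||_2 ≈ 5.2175 (= sqrt(largest eigenvalue of A^T A))

||A||_2 = sigma_max(A) = sqrt(lambda_max(A^T A)). Form the symmetric matrix M = A^T A =
[[21, 4, 6],
 [4, 6, -1],
 [6, -1, 21]].
Its characteristic polynomial (trace, sum of principal 2x2 minors, determinant of M give the coefficients) is
  p(λ) = det(λ I - M) = λ^3 - 48λ^2 + 640λ - 2025.
No integer candidate from the rational root theorem (±divisors of 2025) is a root, so the roots are irrational. The cubic discriminant is Δ = 8374325 > 0, so there are three distinct real roots. p(4) = -169 and p(5) = 100 have opposite signs, so a root lies in (4, 5); Newton's method refines it to λ ≈ 4.5975. p(16) = 23 and p(17) = -104 have opposite signs, so a root lies in (16, 17); Newton's method refines it to λ ≈ 16.1797. p(27) = -54 and p(28) = 215 have opposite signs, so a root lies in (27, 28); Newton's method refines it to λ ≈ 27.2228. Check (Vieta): the three roots sum to 48, matching tr M = 48.
So the eigenvalues of A^T A are ≈ 4.5975, 16.1797, 27.2228 (all ≥ 0, as they must be for A^T A). The largest is λ_max ≈ 27.2228, hence ||A||_2 = sqrt(λ_max) ≈ 5.2175.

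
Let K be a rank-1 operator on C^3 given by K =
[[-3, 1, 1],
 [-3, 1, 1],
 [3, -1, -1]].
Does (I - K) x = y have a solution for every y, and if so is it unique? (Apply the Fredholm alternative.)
(I - K) is invertible (det(I - K) = 4 ≠ 0), so for every y in C^3 the equation (I - K) x = y has a unique solution.

K has rank 1, so it is an outer product K = u v^T: every row of K is a multiple of one row vector. Reading off the entries, u = (-1, -1, 1) and v = (3, -1, -1) (row i of K equals u_i·v^T). A rank-one matrix u v^T satisfies K u = u (v·u) and kills the (2)-dimensional subspace v^⊥, so its characteristic polynomial is lambda^2 (lambda - v·u) with v·u = tr K = -3. Hence the eigenvalues of I - K are 1 (multiplicity 2) and 1 - (-3) = 4, so det(I - K) = 4. (Direct check: I - K =
[[4, -1, -1],
 [3, 0, -1],
 [-3, 1, 2]]
has determinant 4.) The finite-dimensional Fredholm alternative says: either (I - K) is invertible, or ker(I - K) ≠ {0} and then range(I - K) = ker((I - K)^*)^⊥, with dim ker(I - K) = dim ker((I - K)^*). Since det(I - K) ≠ 0, 1 is not an eigenvalue of K and ker(I - K) = {0}, so we are in the first case: for every y there is a unique x = (I - K)^(-1) y. Explicitly, by the Sherman–Morrison formula, (I - u v^T)^(-1) = I + u v^T/(1 - v·u), i.e. (I - K)^(-1) = I + K/(4).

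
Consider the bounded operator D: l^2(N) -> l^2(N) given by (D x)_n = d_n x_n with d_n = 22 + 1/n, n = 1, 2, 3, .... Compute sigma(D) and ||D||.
sigma(D) = {22 + 1/n : n ≥ 1} ∪ {22}; ||D|| = 23

A bounded diagonal operator on l^2 with diagonal entries d_n has spectrum equal to the closure of {d_n : n ≥ 1}: every d_n is an eigenvalue (with eigenvector e_n), so {d_n} ⊂ sigma(D); the spectrum is closed, so its closure is too; and for lambda not in the closure, (D - lambda I) has bounded inverse (the diagonal entries 1/(d_n - lambda) are bounded). For our sequence d_n = 22 + 1/n, n = 1, 2, 3, ...:
  - {d_n} = {22 + 1/n : n ≥ 1}; the only limit point is 22
  - closure = {22 + 1/n : n ≥ 1} ∪ {22}
For the norm: a diagonal operator has ||D|| = sup_n |d_n|. Here d_n = 22 + 1/n is positive and decreasing, so sup_n |d_n| = d_1 = 22 + 1 = 23. So ||D|| = 23.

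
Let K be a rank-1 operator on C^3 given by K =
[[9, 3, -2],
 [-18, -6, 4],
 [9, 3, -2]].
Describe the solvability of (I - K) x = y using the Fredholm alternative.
(I - K) is singular (det(I - K) = 0, i.e. 1 ∈ sigma(K)). (I - K) x = y is solvable iff y ⊥ ker((I - K)^*) = span{(9, 3, -2)}, i.e. iff 9y_1 + 3y_2 - 2y_3 = 0. When solvable, the solutions are x = y + c·(1, -2, 1), c arbitrary (ker(I - K) = span{(1, -2, 1)}, dimension 1).

K has rank 1, so it is an outer product K = u v^T: every row of K is a multiple of one row vector. Reading off the entries, u = (1, -2, 1) and v = (9, 3, -2) (row i of K equals u_i·v^T). A rank-one matrix u v^T satisfies K u = u (v·u) and kills the (2)-dimensional subspace v^⊥, so its characteristic polynomial is lambda^2 (lambda - v·u) with v·u = tr K = 1. Hence the eigenvalues of I - K are 1 (multiplicity 2) and 1 - (1) = 0, so det(I - K) = 0. (Direct check: I - K =
[[-8, -3, 2],
 [18, 7, -4],
 [-9, -3, 3]]
has determinant 0.) So 1 is an eigenvalue of K and (I - K) is not invertible. The finite-dimensional Fredholm alternative says: either (I - K) is invertible, or ker(I - K) ≠ {0} and then range(I - K) = ker((I - K)^*)^⊥, with dim ker(I - K) = dim ker((I - K)^*). We are in the second case, so we need both kernels. Kernel of I - K: (I - K) u = u - u (v·u) = u - u = 0, so ker(I - K) = span{u} = span{(1, -2, 1)} (it is exactly 1-dimensional because rank(I - K) = 2). Kernel of the adjoint: K is real, so (I - K)^* = I - K^T = I - v u^T, and (I - v u^T) v = v - v (u·v) = 0; hence ker((I - K)^*) = span{v} = span{(9, 3, -2)}. Therefore (I - K) x = y is solvable iff <y, v> = 0, i.e. iff 9y_1 + 3y_2 - 2y_3 = 0. When this holds, K y = u (v·y) = 0, so (I - K) y = y and x = y is a particular solution; the full solution set is the line x = y + c·u = y + c·(1, -2, 1), c ∈ C.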